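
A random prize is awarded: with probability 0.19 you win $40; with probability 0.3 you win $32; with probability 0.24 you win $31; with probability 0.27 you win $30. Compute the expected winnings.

32.74

E[payout] = 40·0.19 + 32·0.3 + 31·0.24 + 30·0.27
 = 7.6 + 9.6 + 7.44 + 8.1
 = 32.74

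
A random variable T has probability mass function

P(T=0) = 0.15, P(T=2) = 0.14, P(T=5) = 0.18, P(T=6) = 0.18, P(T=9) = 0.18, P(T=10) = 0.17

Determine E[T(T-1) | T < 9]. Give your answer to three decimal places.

P(T < 9) = 0.15 + 0.14 + 0.18 + 0.18 = 0.65.
E[T(T-1) | T < 9] = [0·0.15 + 2·0.14 + 20·0.18 + 30·0.18] / 0.65
 = 9.28 / 0.65
 = 928/65

14.277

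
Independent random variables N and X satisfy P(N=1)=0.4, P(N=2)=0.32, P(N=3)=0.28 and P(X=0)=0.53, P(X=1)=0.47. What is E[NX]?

E[NX] = Σ_n Σ_x nx · P(N=n)P(X=x)
 = 0·0.212 + 1·0.188 + 0·0.1696 + 2·0.1504 + 0·0.1484 + 3·0.1316
 = 0 + 0.188 + 0 + 0.3008 + 0 + 0.3948
 = 0.8836

0.8836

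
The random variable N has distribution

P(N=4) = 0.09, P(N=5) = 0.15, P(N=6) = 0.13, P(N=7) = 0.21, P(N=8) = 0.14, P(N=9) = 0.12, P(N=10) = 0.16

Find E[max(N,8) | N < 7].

P(N < 7) = 0.09 + 0.15 + 0.13 = 0.37.
E[max(N,8) | N < 7] = [8·0.09 + 8·0.15 + 8·0.13] / 0.37
 = 2.96 / 0.37
 = 8

8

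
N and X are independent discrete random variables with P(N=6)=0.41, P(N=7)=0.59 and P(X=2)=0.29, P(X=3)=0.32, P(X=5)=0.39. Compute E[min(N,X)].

E[min(N,X)] = Σ_n Σ_x min(n,x) · P(N=n)P(X=x)
 = 2·0.1189 + 3·0.1312 + 5·0.1599 + 2·0.1711 + 3·0.1888 + 5·0.2301
 = 0.2378 + 0.3936 + 0.7995 + 0.3422 + 0.5664 + 1.1505
 = 3.49

3.49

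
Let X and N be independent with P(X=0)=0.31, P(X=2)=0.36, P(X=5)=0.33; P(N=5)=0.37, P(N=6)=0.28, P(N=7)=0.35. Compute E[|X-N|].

3.61

E[|X-N|] = Σ_x Σ_n |x-n| · P(X=x)P(N=n)
 = 5·0.1147 + 6·0.0868 + 7·0.1085 + 3·0.1332 + 4·0.1008 + 5·0.126 + 0·0.1221 + 1·0.0924 + 2·0.1155
 = 0.5735 + 0.5208 + 0.7595 + 0.3996 + 0.4032 + 0.63 + 0 + 0.0924 + 0.231
 = 3.61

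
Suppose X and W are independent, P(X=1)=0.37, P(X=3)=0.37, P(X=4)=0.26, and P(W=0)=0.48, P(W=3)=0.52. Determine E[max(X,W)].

2.9048

E[max(X,W)] = Σ_x Σ_w max(x,w) · P(X=x)P(W=w)
 = 1·0.1776 + 3·0.1924 + 3·0.1776 + 3·0.1924 + 4·0.1248 + 4·0.1352
 = 0.1776 + 0.5772 + 0.5328 + 0.5772 + 0.4992 + 0.5408
 = 2.9048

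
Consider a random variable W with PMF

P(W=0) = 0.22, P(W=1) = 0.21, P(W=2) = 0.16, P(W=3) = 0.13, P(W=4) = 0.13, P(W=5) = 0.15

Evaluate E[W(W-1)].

5.66

E[W(W-1)] = Σ w(w-1)·P(W=w)
 = 0·0.22 + 0·0.21 + 2·0.16 + 6·0.13 + 12·0.13 + 20·0.15
 = 0 + 0 + 0.32 + 0.78 + 1.56 + 3
 = 5.66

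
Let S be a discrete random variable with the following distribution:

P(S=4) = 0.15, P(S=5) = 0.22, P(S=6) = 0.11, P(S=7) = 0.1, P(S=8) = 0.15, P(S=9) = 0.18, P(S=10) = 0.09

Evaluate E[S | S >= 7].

8.5

P(S >= 7) = 0.1 + 0.15 + 0.18 + 0.09 = 0.52.
E[S | S >= 7] = [7·0.1 + 8·0.15 + 9·0.18 + 10·0.09] / 0.52
 = 4.42 / 0.52
 = 17/2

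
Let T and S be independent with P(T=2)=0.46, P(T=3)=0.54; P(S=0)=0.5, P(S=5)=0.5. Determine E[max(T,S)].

3.77

E[max(T,S)] = Σ_t Σ_s max(t,s) · P(T=t)P(S=s)
 = 2·0.23 + 5·0.23 + 3·0.27 + 5·0.27
 = 0.46 + 1.15 + 0.81 + 1.35
 = 3.77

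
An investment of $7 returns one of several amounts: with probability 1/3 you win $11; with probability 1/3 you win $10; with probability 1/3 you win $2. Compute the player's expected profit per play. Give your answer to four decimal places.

0.6667

E[payout] = 11·1/3 + 10·1/3 + 2·1/3
 = 11/3 + 10/3 + 2/3
 = 23/3
Net = 23/3 - 7 = 2/3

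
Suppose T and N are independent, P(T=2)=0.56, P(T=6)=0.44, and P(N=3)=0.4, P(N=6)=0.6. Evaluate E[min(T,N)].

3.232

E[min(T,N)] = Σ_t Σ_n min(t,n) · P(T=t)P(N=n)
 = 2·0.224 + 2·0.336 + 3·0.176 + 6·0.264
 = 0.448 + 0.672 + 0.528 + 1.584
 = 3.232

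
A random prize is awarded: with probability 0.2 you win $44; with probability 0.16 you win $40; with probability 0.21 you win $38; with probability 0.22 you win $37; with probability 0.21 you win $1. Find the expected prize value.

31.53

E[payout] = 44·0.2 + 40·0.16 + 38·0.21 + 37·0.22 + 1·0.21
 = 8.8 + 6.4 + 7.98 + 8.14 + 0.21
 = 31.53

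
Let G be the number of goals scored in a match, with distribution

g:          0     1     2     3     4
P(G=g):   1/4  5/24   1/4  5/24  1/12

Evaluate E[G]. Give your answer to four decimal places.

E[G] = Σ g·P(G=g)
 = 0·1/4 + 1·5/24 + 2·1/4 + 3·5/24 + 4·1/12
 = 0 + 5/24 + 1/2 + 5/8 + 1/3
 = 5/3

1.6667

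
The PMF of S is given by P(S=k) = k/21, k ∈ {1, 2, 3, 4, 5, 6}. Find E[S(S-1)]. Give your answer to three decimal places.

16.667

E[S(S-1)] = Σ s(s-1)·P(S=s)
 = 0·1/21 + 2·2/21 + 6·1/7 + 12·4/21 + 20·5/21 + 30·2/7
 = 0 + 4/21 + 6/7 + 16/7 + 100/21 + 60/7
 = 50/3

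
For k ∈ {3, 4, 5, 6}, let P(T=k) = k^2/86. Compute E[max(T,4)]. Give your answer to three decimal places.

5.128

E[max(T,4)] = Σ max(t,4)·P(T=t)
 = 4·9/86 + 4·8/43 + 5·25/86 + 6·18/43
 = 18/43 + 32/43 + 125/86 + 108/43
 = 441/86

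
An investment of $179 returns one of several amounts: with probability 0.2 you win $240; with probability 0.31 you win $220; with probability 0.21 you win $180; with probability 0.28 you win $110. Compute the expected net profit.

E[payout] = 240·0.2 + 220·0.31 + 180·0.21 + 110·0.28
 = 48 + 68.2 + 37.8 + 30.8
 = 184.8
Net = 184.8 - 179 = 5.8

5.8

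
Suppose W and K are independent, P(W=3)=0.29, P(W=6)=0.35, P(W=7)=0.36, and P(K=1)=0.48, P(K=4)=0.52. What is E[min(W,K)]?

2.4092

E[min(W,K)] = Σ_w Σ_k min(w,k) · P(W=w)P(K=k)
 = 1·0.1392 + 3·0.1508 + 1·0.168 + 4·0.182 + 1·0.1728 + 4·0.1872
 = 0.1392 + 0.4524 + 0.168 + 0.728 + 0.1728 + 0.7488
 = 2.4092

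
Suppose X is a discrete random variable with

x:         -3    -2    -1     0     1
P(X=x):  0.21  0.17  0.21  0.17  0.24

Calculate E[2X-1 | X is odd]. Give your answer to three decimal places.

P(X is odd) = 0.21 + 0.21 + 0.24 = 0.66.
E[2X-1 | X is odd] = [(-7)·0.21 + (-3)·0.21 + 1·0.24] / 0.66
 = -1.86 / 0.66
 = -31/11

-2.818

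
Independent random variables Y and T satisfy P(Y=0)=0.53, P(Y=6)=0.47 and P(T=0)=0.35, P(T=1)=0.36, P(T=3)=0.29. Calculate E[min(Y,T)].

0.5781

E[min(Y,T)] = Σ_y Σ_t min(y,t) · P(Y=y)P(T=t)
 = 0·0.1855 + 0·0.1908 + 0·0.1537 + 0·0.1645 + 1·0.1692 + 3·0.1363
 = 0 + 0 + 0 + 0 + 0.1692 + 0.4089
 = 0.5781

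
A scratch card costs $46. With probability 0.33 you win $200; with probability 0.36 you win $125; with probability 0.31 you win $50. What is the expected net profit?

80.5

E[payout] = 200·0.33 + 125·0.36 + 50·0.31
 = 66 + 45 + 15.5
 = 126.5
Net = 126.5 - 46 = 80.5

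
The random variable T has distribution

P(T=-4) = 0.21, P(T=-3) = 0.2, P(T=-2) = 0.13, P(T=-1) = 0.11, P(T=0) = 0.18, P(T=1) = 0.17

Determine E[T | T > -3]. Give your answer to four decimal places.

P(T > -3) = 0.13 + 0.11 + 0.18 + 0.17 = 0.59.
E[T | T > -3] = [(-2)·0.13 + (-1)·0.11 + 0·0.18 + 1·0.17] / 0.59
 = -0.2 / 0.59
 = -20/59

-0.3390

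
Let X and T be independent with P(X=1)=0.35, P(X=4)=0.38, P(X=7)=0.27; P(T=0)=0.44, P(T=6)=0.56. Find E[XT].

12.6336

E[XT] = Σ_x Σ_t xt · P(X=x)P(T=t)
 = 0·0.154 + 6·0.196 + 0·0.1672 + 24·0.2128 + 0·0.1188 + 42·0.1512
 = 0 + 1.176 + 0 + 5.1072 + 0 + 6.3504
 = 12.6336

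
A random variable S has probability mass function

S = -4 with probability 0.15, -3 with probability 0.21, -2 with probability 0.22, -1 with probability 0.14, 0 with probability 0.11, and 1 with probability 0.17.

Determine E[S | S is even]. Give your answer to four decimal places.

P(S is even) = 0.15 + 0.22 + 0.11 = 0.48.
E[S | S is even] = [(-4)·0.15 + (-2)·0.22 + 0·0.11] / 0.48
 = -1.04 / 0.48
 = -13/6

-2.1667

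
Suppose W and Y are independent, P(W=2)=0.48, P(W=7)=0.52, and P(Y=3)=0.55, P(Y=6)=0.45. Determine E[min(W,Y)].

E[min(W,Y)] = Σ_w Σ_y min(w,y) · P(W=w)P(Y=y)
 = 2·0.264 + 2·0.216 + 3·0.286 + 6·0.234
 = 0.528 + 0.432 + 0.858 + 1.404
 = 3.222

3.222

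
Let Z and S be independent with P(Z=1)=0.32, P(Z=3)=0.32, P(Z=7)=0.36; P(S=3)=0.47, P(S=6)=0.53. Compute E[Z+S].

8.39

E[Z+S] = Σ_z Σ_s (z+s) · P(Z=z)P(S=s)
 = 4·0.1504 + 7·0.1696 + 6·0.1504 + 9·0.1696 + 10·0.1692 + 13·0.1908
 = 0.6016 + 1.1872 + 0.9024 + 1.5264 + 1.692 + 2.4804
 = 8.39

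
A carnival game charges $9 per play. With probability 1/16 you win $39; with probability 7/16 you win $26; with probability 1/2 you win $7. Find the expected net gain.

E[payout] = 39·1/16 + 26·7/16 + 7·1/2
 = 39/16 + 91/8 + 7/2
 = 277/16
Net = 277/16 - 9 = 133/16

8.3125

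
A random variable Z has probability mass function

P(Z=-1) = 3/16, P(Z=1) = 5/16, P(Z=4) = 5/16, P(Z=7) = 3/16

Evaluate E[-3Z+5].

E[-3Z+5] = Σ (-3z+5)·P(Z=z)
 = 8·3/16 + 2·5/16 + (-7)·5/16 + (-16)·3/16
 = 3/2 + 5/8 + (-35/16) + (-3)
 = -49/16

-3.0625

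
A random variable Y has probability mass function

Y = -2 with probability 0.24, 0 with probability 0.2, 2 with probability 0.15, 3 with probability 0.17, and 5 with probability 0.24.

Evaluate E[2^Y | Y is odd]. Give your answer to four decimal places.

P(Y is odd) = 0.17 + 0.24 = 0.41.
E[2^Y | Y is odd] = [8·0.17 + 32·0.24] / 0.41
 = 9.04 / 0.41
 = 904/41

22.0488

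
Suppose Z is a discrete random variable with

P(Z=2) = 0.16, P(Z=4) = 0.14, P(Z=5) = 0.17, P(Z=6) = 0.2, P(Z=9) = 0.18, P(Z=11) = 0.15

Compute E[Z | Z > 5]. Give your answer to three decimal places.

P(Z > 5) = 0.2 + 0.18 + 0.15 = 0.53.
E[Z | Z > 5] = [6·0.2 + 9·0.18 + 11·0.15] / 0.53
 = 4.47 / 0.53
 = 447/53

8.434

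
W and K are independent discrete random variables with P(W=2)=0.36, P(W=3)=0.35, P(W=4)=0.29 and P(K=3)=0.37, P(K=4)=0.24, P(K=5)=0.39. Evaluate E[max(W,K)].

E[max(W,K)] = Σ_w Σ_k max(w,k) · P(W=w)P(K=k)
 = 3·0.1332 + 4·0.0864 + 5·0.1404 + 3·0.1295 + 4·0.084 + 5·0.1365 + 4·0.1073 + 4·0.0696 + 5·0.1131
 = 0.3996 + 0.3456 + 0.702 + 0.3885 + 0.336 + 0.6825 + 0.4292 + 0.2784 + 0.5655
 = 4.1273

4.1273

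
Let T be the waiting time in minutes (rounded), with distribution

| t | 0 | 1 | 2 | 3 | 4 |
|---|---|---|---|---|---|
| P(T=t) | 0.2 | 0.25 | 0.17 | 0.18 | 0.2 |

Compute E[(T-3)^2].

3.17

E[(T-3)^2] = Σ (t-3)^2·P(T=t)
 = 9·0.2 + 4·0.25 + 1·0.17 + 0·0.18 + 1·0.2
 = 1.8 + 1 + 0.17 + 0 + 0.2
 = 3.17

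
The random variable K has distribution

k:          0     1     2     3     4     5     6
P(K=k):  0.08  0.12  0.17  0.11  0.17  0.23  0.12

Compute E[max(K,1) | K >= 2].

P(K >= 2) = 0.17 + 0.11 + 0.17 + 0.23 + 0.12 = 0.8.
E[max(K,1) | K >= 2] = [2·0.17 + 3·0.11 + 4·0.17 + 5·0.23 + 6·0.12] / 0.8
 = 3.22 / 0.8
 = 161/40

4.025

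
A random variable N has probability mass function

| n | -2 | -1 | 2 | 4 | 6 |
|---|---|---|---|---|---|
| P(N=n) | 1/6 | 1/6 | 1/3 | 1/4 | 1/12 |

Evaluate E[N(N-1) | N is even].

8.6

P(N is even) = 1/6 + 1/3 + 1/4 + 1/12 = 5/6.
E[N(N-1) | N is even] = [6·1/6 + 2·1/3 + 12·1/4 + 30·1/12] / (5/6)
 = 43/6 / (5/6)
 = 43/5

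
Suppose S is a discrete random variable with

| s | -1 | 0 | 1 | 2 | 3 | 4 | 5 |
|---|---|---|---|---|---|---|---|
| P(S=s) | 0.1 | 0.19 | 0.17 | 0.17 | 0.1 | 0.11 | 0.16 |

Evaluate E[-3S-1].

E[-3S-1] = Σ (-3s-1)·P(S=s)
 = 2·0.1 + (-1)·0.19 + (-4)·0.17 + (-7)·0.17 + (-10)·0.1 + (-13)·0.11 + (-16)·0.16
 = 0.2 + (-0.19) + (-0.68) + (-1.19) + (-1) + (-1.43) + (-2.56)
 = -6.85

-6.85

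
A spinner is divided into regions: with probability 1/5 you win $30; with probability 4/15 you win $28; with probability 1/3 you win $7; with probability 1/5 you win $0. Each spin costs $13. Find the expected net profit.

E[payout] = 30·1/5 + 28·4/15 + 7·1/3 + 0·1/5
 = 6 + 112/15 + 7/3 + 0
 = 79/5
Net = 79/5 - 13 = 14/5

2.8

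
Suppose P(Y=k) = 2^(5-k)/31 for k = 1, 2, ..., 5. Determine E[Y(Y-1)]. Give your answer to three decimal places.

E[Y(Y-1)] = Σ y(y-1)·P(Y=y)
 = 0·16/31 + 2·8/31 + 6·4/31 + 12·2/31 + 20·1/31
 = 0 + 16/31 + 24/31 + 24/31 + 20/31
 = 84/31

2.710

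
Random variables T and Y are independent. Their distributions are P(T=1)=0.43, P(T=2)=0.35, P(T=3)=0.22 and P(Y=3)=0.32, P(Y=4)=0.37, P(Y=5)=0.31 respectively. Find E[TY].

7.1421

E[TY] = Σ_t Σ_y ty · P(T=t)P(Y=y)
 = 3·0.1376 + 4·0.1591 + 5·0.1333 + 6·0.112 + 8·0.1295 + 10·0.1085 + 9·0.0704 + 12·0.0814 + 15·0.0682
 = 0.4128 + 0.6364 + 0.6665 + 0.672 + 1.036 + 1.085 + 0.6336 + 0.9768 + 1.023
 = 7.1421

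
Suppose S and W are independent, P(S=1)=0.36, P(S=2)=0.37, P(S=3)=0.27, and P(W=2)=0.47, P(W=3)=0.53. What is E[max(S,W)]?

2.6569

E[max(S,W)] = Σ_s Σ_w max(s,w) · P(S=s)P(W=w)
 = 2·0.1692 + 3·0.1908 + 2·0.1739 + 3·0.1961 + 3·0.1269 + 3·0.1431
 = 0.3384 + 0.5724 + 0.3478 + 0.5883 + 0.3807 + 0.4293
 = 2.6569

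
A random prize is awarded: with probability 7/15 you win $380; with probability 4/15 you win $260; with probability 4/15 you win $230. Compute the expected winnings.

308

E[payout] = 380·7/15 + 260·4/15 + 230·4/15
 = 532/3 + 208/3 + 184/3
 = 308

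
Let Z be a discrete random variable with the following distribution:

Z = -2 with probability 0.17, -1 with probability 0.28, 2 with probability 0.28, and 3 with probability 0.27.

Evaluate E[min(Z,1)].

-0.07

E[min(Z,1)] = Σ min(z,1)·P(Z=z)
 = (-2)·0.17 + (-1)·0.28 + 1·0.28 + 1·0.27
 = (-0.34) + (-0.28) + 0.28 + 0.27
 = -0.07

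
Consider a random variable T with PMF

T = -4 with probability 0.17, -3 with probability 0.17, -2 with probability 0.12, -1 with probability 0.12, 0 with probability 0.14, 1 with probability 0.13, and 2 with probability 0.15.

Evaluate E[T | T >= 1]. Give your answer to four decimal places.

P(T >= 1) = 0.13 + 0.15 = 0.28.
E[T | T >= 1] = [1·0.13 + 2·0.15] / 0.28
 = 0.43 / 0.28
 = 43/28

1.5357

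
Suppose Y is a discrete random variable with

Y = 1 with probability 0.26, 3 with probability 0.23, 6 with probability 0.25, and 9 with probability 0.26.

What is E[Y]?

4.79

E[Y] = Σ y·P(Y=y)
 = 1·0.26 + 3·0.23 + 6·0.25 + 9·0.26
 = 0.26 + 0.69 + 1.5 + 2.34
 = 4.79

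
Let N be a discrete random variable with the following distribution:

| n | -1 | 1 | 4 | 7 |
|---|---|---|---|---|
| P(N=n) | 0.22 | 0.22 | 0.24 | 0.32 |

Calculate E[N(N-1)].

E[N(N-1)] = Σ n(n-1)·P(N=n)
 = 2·0.22 + 0·0.22 + 12·0.24 + 42·0.32
 = 0.44 + 0 + 2.88 + 13.44
 = 16.76

16.76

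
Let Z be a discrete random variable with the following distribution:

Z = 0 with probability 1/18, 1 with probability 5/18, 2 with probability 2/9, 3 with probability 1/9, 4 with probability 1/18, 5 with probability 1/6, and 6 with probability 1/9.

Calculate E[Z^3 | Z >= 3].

P(Z >= 3) = 1/9 + 1/18 + 1/6 + 1/9 = 4/9.
E[Z^3 | Z >= 3] = [27·1/9 + 64·1/18 + 125·1/6 + 216·1/9] / (4/9)
 = 925/18 / (4/9)
 = 925/8

115.625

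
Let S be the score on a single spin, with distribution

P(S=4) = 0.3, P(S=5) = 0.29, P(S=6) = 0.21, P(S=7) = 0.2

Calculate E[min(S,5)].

E[min(S,5)] = Σ min(s,5)·P(S=s)
 = 4·0.3 + 5·0.29 + 5·0.21 + 5·0.2
 = 1.2 + 1.45 + 1.05 + 1
 = 4.7

4.7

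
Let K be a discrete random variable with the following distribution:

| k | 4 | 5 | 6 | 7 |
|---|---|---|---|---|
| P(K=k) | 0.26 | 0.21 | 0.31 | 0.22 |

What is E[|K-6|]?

E[|K-6|] = Σ |k-6|·P(K=k)
 = 2·0.26 + 1·0.21 + 0·0.31 + 1·0.22
 = 0.52 + 0.21 + 0 + 0.22
 = 0.95

0.95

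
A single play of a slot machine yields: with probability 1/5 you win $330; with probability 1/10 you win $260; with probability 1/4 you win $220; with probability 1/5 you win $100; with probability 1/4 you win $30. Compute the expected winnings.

E[payout] = 330·1/5 + 260·1/10 + 220·1/4 + 100·1/5 + 30·1/4
 = 66 + 26 + 55 + 20 + 15/2
 = 349/2

174.5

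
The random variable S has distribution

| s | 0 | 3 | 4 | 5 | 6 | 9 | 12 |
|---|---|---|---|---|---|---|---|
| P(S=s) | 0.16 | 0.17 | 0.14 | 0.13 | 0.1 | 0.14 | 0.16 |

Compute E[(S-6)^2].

E[(S-6)^2] = Σ (s-6)^2·P(S=s)
 = 36·0.16 + 9·0.17 + 4·0.14 + 1·0.13 + 0·0.1 + 9·0.14 + 36·0.16
 = 5.76 + 1.53 + 0.56 + 0.13 + 0 + 1.26 + 5.76
 = 15

15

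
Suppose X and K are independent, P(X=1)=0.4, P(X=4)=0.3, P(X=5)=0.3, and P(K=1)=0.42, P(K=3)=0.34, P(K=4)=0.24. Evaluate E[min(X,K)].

E[min(X,K)] = Σ_x Σ_k min(x,k) · P(X=x)P(K=k)
 = 1·0.168 + 1·0.136 + 1·0.096 + 1·0.126 + 3·0.102 + 4·0.072 + 1·0.126 + 3·0.102 + 4·0.072
 = 0.168 + 0.136 + 0.096 + 0.126 + 0.306 + 0.288 + 0.126 + 0.306 + 0.288
 = 1.84

1.84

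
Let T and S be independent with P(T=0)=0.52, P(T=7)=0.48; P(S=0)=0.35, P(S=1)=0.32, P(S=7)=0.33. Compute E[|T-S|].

3.4652

E[|T-S|] = Σ_t Σ_s |t-s| · P(T=t)P(S=s)
 = 0·0.182 + 1·0.1664 + 7·0.1716 + 7·0.168 + 6·0.1536 + 0·0.1584
 = 0 + 0.1664 + 1.2012 + 1.176 + 0.9216 + 0
 = 3.4652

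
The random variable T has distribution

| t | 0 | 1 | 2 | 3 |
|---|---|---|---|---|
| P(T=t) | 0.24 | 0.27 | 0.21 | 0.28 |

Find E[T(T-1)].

2.1

E[T(T-1)] = Σ t(t-1)·P(T=t)
 = 0·0.24 + 0·0.27 + 2·0.21 + 6·0.28
 = 0 + 0 + 0.42 + 1.68
 = 2.1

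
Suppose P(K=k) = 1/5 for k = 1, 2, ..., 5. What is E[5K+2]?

17

E[5K+2] = Σ (5k+2)·P(K=k)
 = 7·1/5 + 12·1/5 + 17·1/5 + 22·1/5 + 27·1/5
 = 7/5 + 12/5 + 17/5 + 22/5 + 27/5
 = 17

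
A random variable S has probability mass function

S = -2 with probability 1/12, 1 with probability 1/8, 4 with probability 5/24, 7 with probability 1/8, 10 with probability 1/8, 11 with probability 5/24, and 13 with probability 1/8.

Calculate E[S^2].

E[S^2] = Σ s^2·P(S=s)
 = 4·1/12 + 1·1/8 + 16·5/24 + 49·1/8 + 100·1/8 + 121·5/24 + 169·1/8
 = 1/3 + 1/8 + 10/3 + 49/8 + 25/2 + 605/24 + 169/8
 = 275/4

68.75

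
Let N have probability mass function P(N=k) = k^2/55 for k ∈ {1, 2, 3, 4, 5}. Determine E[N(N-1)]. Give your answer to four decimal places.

13.7091

E[N(N-1)] = Σ n(n-1)·P(N=n)
 = 0·1/55 + 2·4/55 + 6·9/55 + 12·16/55 + 20·5/11
 = 0 + 8/55 + 54/55 + 192/55 + 100/11
 = 754/55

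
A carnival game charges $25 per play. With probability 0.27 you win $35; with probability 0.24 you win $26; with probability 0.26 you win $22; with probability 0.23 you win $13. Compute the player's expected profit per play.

E[payout] = 35·0.27 + 26·0.24 + 22·0.26 + 13·0.23
 = 9.45 + 6.24 + 5.72 + 2.99
 = 24.4
Net = 24.4 - 25 = -0.6

-0.6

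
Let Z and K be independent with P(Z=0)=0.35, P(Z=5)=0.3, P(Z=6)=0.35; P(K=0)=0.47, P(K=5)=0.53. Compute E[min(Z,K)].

E[min(Z,K)] = Σ_z Σ_k min(z,k) · P(Z=z)P(K=k)
 = 0·0.1645 + 0·0.1855 + 0·0.141 + 5·0.159 + 0·0.1645 + 5·0.1855
 = 0 + 0 + 0 + 0.795 + 0 + 0.9275
 = 1.7225

1.7225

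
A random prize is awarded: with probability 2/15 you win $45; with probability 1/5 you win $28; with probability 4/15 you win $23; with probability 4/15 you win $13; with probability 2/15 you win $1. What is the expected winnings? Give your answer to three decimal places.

21.333

E[payout] = 45·2/15 + 28·1/5 + 23·4/15 + 13·4/15 + 1·2/15
 = 6 + 28/5 + 92/15 + 52/15 + 2/15
 = 64/3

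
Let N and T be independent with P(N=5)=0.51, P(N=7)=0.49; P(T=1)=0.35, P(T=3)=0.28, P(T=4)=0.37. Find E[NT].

15.9666

E[NT] = Σ_n Σ_t nt · P(N=n)P(T=t)
 = 5·0.1785 + 15·0.1428 + 20·0.1887 + 7·0.1715 + 21·0.1372 + 28·0.1813
 = 0.8925 + 2.142 + 3.774 + 1.2005 + 2.8812 + 5.0764
 = 15.9666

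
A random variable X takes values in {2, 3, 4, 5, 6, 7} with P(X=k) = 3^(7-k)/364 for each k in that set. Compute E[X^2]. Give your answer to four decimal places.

6.9093

E[X^2] = Σ x^2·P(X=x)
 = 4·243/364 + 9·81/364 + 16·27/364 + 25·9/364 + 36·3/364 + 49·1/364
 = 243/91 + 729/364 + 108/91 + 225/364 + 27/91 + 7/52
 = 2515/364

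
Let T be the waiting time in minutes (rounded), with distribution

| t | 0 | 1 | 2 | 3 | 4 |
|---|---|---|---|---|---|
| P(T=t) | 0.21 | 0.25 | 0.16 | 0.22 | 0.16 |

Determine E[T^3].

17.71

E[T^3] = Σ t^3·P(T=t)
 = 0·0.21 + 1·0.25 + 8·0.16 + 27·0.22 + 64·0.16
 = 0 + 0.25 + 1.28 + 5.94 + 10.24
 = 17.71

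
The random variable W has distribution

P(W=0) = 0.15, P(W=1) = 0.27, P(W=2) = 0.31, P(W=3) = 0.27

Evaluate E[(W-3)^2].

E[(W-3)^2] = Σ (w-3)^2·P(W=w)
 = 9·0.15 + 4·0.27 + 1·0.31 + 0·0.27
 = 1.35 + 1.08 + 0.31 + 0
 = 2.74

2.74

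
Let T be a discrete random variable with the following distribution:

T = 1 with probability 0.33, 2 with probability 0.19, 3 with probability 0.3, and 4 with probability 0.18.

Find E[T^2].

6.67

E[T^2] = Σ t^2·P(T=t)
 = 1·0.33 + 4·0.19 + 9·0.3 + 16·0.18
 = 0.33 + 0.76 + 2.7 + 2.88
 = 6.67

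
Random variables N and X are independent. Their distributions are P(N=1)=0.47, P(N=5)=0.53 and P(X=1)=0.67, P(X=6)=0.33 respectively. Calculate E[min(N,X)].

E[min(N,X)] = Σ_n Σ_x min(n,x) · P(N=n)P(X=x)
 = 1·0.3149 + 1·0.1551 + 1·0.3551 + 5·0.1749
 = 0.3149 + 0.1551 + 0.3551 + 0.8745
 = 1.6996

1.6996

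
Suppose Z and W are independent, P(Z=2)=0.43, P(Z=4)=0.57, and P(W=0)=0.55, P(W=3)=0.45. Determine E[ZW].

4.239

E[ZW] = Σ_z Σ_w zw · P(Z=z)P(W=w)
 = 0·0.2365 + 6·0.1935 + 0·0.3135 + 12·0.2565
 = 0 + 1.161 + 0 + 3.078
 = 4.239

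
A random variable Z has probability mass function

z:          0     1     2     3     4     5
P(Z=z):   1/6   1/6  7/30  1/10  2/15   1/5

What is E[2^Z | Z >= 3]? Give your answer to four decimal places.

21.5385

P(Z >= 3) = 1/10 + 2/15 + 1/5 = 13/30.
E[2^Z | Z >= 3] = [8·1/10 + 16·2/15 + 32·1/5] / (13/30)
 = 28/3 / (13/30)
 = 280/13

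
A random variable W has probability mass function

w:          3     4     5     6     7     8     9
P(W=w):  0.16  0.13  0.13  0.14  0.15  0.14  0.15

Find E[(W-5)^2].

5.17

E[(W-5)^2] = Σ (w-5)^2·P(W=w)
 = 4·0.16 + 1·0.13 + 0·0.13 + 1·0.14 + 4·0.15 + 9·0.14 + 16·0.15
 = 0.64 + 0.13 + 0 + 0.14 + 0.6 + 1.26 + 2.4
 = 5.17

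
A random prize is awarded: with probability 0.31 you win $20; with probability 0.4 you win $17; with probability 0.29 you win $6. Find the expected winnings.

E[payout] = 20·0.31 + 17·0.4 + 6·0.29
 = 6.2 + 6.8 + 1.74
 = 14.74

14.74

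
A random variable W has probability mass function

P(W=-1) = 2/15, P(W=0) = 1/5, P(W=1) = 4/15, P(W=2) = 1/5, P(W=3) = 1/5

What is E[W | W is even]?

P(W is even) = 1/5 + 1/5 = 2/5.
E[W | W is even] = [0·1/5 + 2·1/5] / (2/5)
 = 2/5 / (2/5)
 = 1

1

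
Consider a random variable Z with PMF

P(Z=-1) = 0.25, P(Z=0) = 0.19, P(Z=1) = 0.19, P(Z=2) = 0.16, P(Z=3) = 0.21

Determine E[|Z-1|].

E[|Z-1|] = Σ |z-1|·P(Z=z)
 = 2·0.25 + 1·0.19 + 0·0.19 + 1·0.16 + 2·0.21
 = 0.5 + 0.19 + 0 + 0.16 + 0.42
 = 1.27

1.27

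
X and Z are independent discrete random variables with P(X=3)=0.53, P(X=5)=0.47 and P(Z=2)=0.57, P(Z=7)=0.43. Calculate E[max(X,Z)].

5.2558

E[max(X,Z)] = Σ_x Σ_z max(x,z) · P(X=x)P(Z=z)
 = 3·0.3021 + 7·0.2279 + 5·0.2679 + 7·0.2021
 = 0.9063 + 1.5953 + 1.3395 + 1.4147
 = 5.2558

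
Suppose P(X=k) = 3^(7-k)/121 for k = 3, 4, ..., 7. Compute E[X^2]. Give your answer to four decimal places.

E[X^2] = Σ x^2·P(X=x)
 = 9·81/121 + 16·27/121 + 25·9/121 + 36·3/121 + 49·1/121
 = 729/121 + 432/121 + 225/121 + 108/121 + 49/121
 = 1543/121

12.7521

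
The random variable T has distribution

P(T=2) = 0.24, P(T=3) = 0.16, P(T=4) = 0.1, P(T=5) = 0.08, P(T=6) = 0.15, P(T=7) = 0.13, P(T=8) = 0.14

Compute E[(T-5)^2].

4.83

E[(T-5)^2] = Σ (t-5)^2·P(T=t)
 = 9·0.24 + 4·0.16 + 1·0.1 + 0·0.08 + 1·0.15 + 4·0.13 + 9·0.14
 = 2.16 + 0.64 + 0.1 + 0 + 0.15 + 0.52 + 1.26
 = 4.83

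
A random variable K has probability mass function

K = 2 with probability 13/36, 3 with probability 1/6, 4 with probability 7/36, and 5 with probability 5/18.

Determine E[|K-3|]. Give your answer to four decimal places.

1.1111

E[|K-3|] = Σ |k-3|·P(K=k)
 = 1·13/36 + 0·1/6 + 1·7/36 + 2·5/18
 = 13/36 + 0 + 7/36 + 5/9
 = 10/9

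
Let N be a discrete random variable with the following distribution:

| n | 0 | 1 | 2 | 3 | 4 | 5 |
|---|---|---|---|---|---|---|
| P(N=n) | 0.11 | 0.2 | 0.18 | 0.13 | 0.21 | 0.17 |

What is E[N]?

2.64

E[N] = Σ n·P(N=n)
 = 0·0.11 + 1·0.2 + 2·0.18 + 3·0.13 + 4·0.21 + 5·0.17
 = 0 + 0.2 + 0.36 + 0.39 + 0.84 + 0.85
 = 2.64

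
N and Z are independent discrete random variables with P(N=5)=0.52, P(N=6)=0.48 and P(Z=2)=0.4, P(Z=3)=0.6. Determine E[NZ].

E[NZ] = Σ_n Σ_z nz · P(N=n)P(Z=z)
 = 10·0.208 + 15·0.312 + 12·0.192 + 18·0.288
 = 2.08 + 4.68 + 2.304 + 5.184
 = 14.248

14.248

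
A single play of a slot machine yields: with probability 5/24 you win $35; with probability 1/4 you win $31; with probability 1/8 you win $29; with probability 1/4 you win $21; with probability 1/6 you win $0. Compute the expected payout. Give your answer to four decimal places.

23.9167

E[payout] = 35·5/24 + 31·1/4 + 29·1/8 + 21·1/4 + 0·1/6
 = 175/24 + 31/4 + 29/8 + 21/4 + 0
 = 287/12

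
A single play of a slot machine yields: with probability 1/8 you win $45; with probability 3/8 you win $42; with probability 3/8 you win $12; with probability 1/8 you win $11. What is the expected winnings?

27.25

E[payout] = 45·1/8 + 42·3/8 + 12·3/8 + 11·1/8
 = 45/8 + 63/4 + 9/2 + 11/8
 = 109/4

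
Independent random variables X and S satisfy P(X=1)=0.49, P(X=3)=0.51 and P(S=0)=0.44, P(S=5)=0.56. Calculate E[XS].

E[XS] = Σ_x Σ_s xs · P(X=x)P(S=s)
 = 0·0.2156 + 5·0.2744 + 0·0.2244 + 15·0.2856
 = 0 + 1.372 + 0 + 4.284
 = 5.656

5.656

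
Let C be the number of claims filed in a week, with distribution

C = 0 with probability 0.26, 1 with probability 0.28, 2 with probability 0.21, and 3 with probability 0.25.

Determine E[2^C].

3.66

E[2^C] = Σ 2^c·P(C=c)
 = 1·0.26 + 2·0.28 + 4·0.21 + 8·0.25
 = 0.26 + 0.56 + 0.84 + 2
 = 3.66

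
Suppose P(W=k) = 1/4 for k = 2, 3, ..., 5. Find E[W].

3.5

E[W] = Σ w·P(W=w)
 = 2·1/4 + 3·1/4 + 4·1/4 + 5·1/4
 = 1/2 + 3/4 + 1 + 5/4
 = 7/2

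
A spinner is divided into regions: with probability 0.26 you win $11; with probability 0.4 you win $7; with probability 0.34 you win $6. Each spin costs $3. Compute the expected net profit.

E[payout] = 11·0.26 + 7·0.4 + 6·0.34
 = 2.86 + 2.8 + 2.04
 = 7.7
Net = 7.7 - 3 = 4.7

4.7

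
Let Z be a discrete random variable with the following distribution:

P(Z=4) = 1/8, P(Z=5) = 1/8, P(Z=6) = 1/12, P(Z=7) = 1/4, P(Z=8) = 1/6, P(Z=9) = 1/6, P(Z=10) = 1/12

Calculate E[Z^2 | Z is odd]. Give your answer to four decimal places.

P(Z is odd) = 1/8 + 1/4 + 1/6 = 13/24.
E[Z^2 | Z is odd] = [25·1/8 + 49·1/4 + 81·1/6] / (13/24)
 = 231/8 / (13/24)
 = 693/13

53.3077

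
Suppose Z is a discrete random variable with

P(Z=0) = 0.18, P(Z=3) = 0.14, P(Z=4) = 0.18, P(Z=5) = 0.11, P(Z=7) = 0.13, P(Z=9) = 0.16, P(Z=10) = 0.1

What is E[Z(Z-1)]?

E[Z(Z-1)] = Σ z(z-1)·P(Z=z)
 = 0·0.18 + 6·0.14 + 12·0.18 + 20·0.11 + 42·0.13 + 72·0.16 + 90·0.1
 = 0 + 0.84 + 2.16 + 2.2 + 5.46 + 11.52 + 9
 = 31.18

31.18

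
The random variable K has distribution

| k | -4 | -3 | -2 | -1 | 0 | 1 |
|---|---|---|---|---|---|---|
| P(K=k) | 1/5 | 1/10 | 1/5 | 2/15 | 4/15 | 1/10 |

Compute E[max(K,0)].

0.1

E[max(K,0)] = Σ max(k,0)·P(K=k)
 = 0·1/5 + 0·1/10 + 0·1/5 + 0·2/15 + 0·4/15 + 1·1/10
 = 0 + 0 + 0 + 0 + 0 + 1/10
 = 1/10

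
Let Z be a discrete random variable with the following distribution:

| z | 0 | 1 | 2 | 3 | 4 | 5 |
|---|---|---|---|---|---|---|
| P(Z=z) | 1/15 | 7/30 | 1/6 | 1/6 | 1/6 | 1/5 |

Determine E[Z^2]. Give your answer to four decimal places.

E[Z^2] = Σ z^2·P(Z=z)
 = 0·1/15 + 1·7/30 + 4·1/6 + 9·1/6 + 16·1/6 + 25·1/5
 = 0 + 7/30 + 2/3 + 3/2 + 8/3 + 5
 = 151/15

10.0667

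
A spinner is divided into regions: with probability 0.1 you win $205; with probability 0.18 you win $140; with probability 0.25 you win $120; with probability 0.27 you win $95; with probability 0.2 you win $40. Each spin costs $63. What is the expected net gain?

E[payout] = 205·0.1 + 140·0.18 + 120·0.25 + 95·0.27 + 40·0.2
 = 20.5 + 25.2 + 30 + 25.65 + 8
 = 109.35
Net = 109.35 - 63 = 46.35

46.35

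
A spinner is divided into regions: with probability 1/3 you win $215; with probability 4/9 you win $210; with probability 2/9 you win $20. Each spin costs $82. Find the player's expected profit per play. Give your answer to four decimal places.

E[payout] = 215·1/3 + 210·4/9 + 20·2/9
 = 215/3 + 280/3 + 40/9
 = 1525/9
Net = 1525/9 - 82 = 787/9

87.4444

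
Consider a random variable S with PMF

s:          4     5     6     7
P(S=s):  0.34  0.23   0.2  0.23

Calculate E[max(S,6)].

E[max(S,6)] = Σ max(s,6)·P(S=s)
 = 6·0.34 + 6·0.23 + 6·0.2 + 7·0.23
 = 2.04 + 1.38 + 1.2 + 1.61
 = 6.23

6.23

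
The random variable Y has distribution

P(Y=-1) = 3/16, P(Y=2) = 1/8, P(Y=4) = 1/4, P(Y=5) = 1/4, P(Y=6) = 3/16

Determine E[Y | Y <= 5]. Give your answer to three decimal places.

2.846

P(Y <= 5) = 3/16 + 1/8 + 1/4 + 1/4 = 13/16.
E[Y | Y <= 5] = [(-1)·3/16 + 2·1/8 + 4·1/4 + 5·1/4] / (13/16)
 = 37/16 / (13/16)
 = 37/13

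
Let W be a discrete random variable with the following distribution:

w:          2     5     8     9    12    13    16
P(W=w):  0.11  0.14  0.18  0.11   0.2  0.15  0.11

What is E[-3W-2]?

E[-3W-2] = Σ (-3w-2)·P(W=w)
 = (-8)·0.11 + (-17)·0.14 + (-26)·0.18 + (-29)·0.11 + (-38)·0.2 + (-41)·0.15 + (-50)·0.11
 = (-0.88) + (-2.38) + (-4.68) + (-3.19) + (-7.6) + (-6.15) + (-5.5)
 = -30.38

-30.38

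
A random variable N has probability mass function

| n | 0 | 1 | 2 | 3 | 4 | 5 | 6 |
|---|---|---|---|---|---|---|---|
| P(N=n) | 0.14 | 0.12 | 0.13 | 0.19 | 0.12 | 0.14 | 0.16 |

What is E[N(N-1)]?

10.44

E[N(N-1)] = Σ n(n-1)·P(N=n)
 = 0·0.14 + 0·0.12 + 2·0.13 + 6·0.19 + 12·0.12 + 20·0.14 + 30·0.16
 = 0 + 0 + 0.26 + 1.14 + 1.44 + 2.8 + 4.8
 = 10.44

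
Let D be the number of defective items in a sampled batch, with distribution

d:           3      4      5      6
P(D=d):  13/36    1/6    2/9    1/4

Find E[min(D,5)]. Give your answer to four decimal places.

E[min(D,5)] = Σ min(d,5)·P(D=d)
 = 3·13/36 + 4·1/6 + 5·2/9 + 5·1/4
 = 13/12 + 2/3 + 10/9 + 5/4
 = 37/9

4.1111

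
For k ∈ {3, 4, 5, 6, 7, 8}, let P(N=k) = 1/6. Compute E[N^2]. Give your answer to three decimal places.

33.167

E[N^2] = Σ n^2·P(N=n)
 = 9·1/6 + 16·1/6 + 25·1/6 + 36·1/6 + 49·1/6 + 64·1/6
 = 3/2 + 8/3 + 25/6 + 6 + 49/6 + 32/3
 = 199/6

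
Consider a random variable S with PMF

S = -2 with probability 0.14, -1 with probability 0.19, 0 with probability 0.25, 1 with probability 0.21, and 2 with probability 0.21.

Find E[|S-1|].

E[|S-1|] = Σ |s-1|·P(S=s)
 = 3·0.14 + 2·0.19 + 1·0.25 + 0·0.21 + 1·0.21
 = 0.42 + 0.38 + 0.25 + 0 + 0.21
 = 1.26

1.26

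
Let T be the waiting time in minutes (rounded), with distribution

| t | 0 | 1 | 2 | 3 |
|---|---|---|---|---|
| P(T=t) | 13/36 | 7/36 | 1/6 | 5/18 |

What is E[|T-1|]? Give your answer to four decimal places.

1.0833

E[|T-1|] = Σ |t-1|·P(T=t)
 = 1·13/36 + 0·7/36 + 1·1/6 + 2·5/18
 = 13/36 + 0 + 1/6 + 5/9
 = 13/12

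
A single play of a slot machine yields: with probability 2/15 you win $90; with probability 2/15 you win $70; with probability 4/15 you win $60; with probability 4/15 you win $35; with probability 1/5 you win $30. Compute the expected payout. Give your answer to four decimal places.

52.6667

E[payout] = 90·2/15 + 70·2/15 + 60·4/15 + 35·4/15 + 30·1/5
 = 12 + 28/3 + 16 + 28/3 + 6
 = 158/3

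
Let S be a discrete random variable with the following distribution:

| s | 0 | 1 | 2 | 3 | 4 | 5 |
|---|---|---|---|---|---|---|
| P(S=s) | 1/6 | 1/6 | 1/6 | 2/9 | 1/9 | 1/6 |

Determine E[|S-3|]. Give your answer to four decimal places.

E[|S-3|] = Σ |s-3|·P(S=s)
 = 3·1/6 + 2·1/6 + 1·1/6 + 0·2/9 + 1·1/9 + 2·1/6
 = 1/2 + 1/3 + 1/6 + 0 + 1/9 + 1/3
 = 13/9

1.4444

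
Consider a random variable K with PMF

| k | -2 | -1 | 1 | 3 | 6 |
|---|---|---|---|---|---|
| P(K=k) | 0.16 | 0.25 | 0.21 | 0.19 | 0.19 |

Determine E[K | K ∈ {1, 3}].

P(K ∈ {1, 3}) = 0.21 + 0.19 = 0.4.
E[K | K ∈ {1, 3}] = [1·0.21 + 3·0.19] / 0.4
 = 0.78 / 0.4
 = 39/20

1.95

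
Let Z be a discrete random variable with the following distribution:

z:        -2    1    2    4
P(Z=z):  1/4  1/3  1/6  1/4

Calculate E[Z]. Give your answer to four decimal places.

E[Z] = Σ z·P(Z=z)
 = (-2)·1/4 + 1·1/3 + 2·1/6 + 4·1/4
 = (-1/2) + 1/3 + 1/3 + 1
 = 7/6

1.1667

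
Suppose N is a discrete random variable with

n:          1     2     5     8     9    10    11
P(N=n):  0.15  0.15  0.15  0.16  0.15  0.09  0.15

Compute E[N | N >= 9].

P(N >= 9) = 0.15 + 0.09 + 0.15 = 0.39.
E[N | N >= 9] = [9·0.15 + 10·0.09 + 11·0.15] / 0.39
 = 3.9 / 0.39
 = 10

10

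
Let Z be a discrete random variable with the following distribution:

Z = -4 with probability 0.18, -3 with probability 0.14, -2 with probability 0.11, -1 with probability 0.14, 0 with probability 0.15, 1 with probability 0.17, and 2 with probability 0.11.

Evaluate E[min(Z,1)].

E[min(Z,1)] = Σ min(z,1)·P(Z=z)
 = (-4)·0.18 + (-3)·0.14 + (-2)·0.11 + (-1)·0.14 + 0·0.15 + 1·0.17 + 1·0.11
 = (-0.72) + (-0.42) + (-0.22) + (-0.14) + 0 + 0.17 + 0.11
 = -1.22

-1.22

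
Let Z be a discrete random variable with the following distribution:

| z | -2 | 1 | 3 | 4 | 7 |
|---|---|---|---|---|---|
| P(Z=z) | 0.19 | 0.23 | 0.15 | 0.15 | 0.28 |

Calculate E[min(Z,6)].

2.58

E[min(Z,6)] = Σ min(z,6)·P(Z=z)
 = (-2)·0.19 + 1·0.23 + 3·0.15 + 4·0.15 + 6·0.28
 = (-0.38) + 0.23 + 0.45 + 0.6 + 1.68
 = 2.58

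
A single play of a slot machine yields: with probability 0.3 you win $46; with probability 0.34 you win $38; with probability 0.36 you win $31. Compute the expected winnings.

37.88

E[payout] = 46·0.3 + 38·0.34 + 31·0.36
 = 13.8 + 12.92 + 11.16
 = 37.88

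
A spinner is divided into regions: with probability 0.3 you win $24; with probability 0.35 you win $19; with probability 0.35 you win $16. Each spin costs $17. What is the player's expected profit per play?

2.45

E[payout] = 24·0.3 + 19·0.35 + 16·0.35
 = 7.2 + 6.65 + 5.6
 = 19.45
Net = 19.45 - 17 = 2.45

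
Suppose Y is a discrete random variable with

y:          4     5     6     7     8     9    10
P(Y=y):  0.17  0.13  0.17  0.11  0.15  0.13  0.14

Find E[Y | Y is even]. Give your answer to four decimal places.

P(Y is even) = 0.17 + 0.17 + 0.15 + 0.14 = 0.63.
E[Y | Y is even] = [4·0.17 + 6·0.17 + 8·0.15 + 10·0.14] / 0.63
 = 4.3 / 0.63
 = 430/63

6.8254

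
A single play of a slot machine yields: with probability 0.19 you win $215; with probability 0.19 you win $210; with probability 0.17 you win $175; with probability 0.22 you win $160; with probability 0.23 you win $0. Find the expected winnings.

E[payout] = 215·0.19 + 210·0.19 + 175·0.17 + 160·0.22 + 0·0.23
 = 40.85 + 39.9 + 29.75 + 35.2 + 0
 = 145.7

145.7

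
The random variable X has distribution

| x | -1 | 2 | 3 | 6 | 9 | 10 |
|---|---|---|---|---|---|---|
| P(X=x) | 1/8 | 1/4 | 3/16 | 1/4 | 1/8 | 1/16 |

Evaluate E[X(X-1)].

24

E[X(X-1)] = Σ x(x-1)·P(X=x)
 = 2·1/8 + 2·1/4 + 6·3/16 + 30·1/4 + 72·1/8 + 90·1/16
 = 1/4 + 1/2 + 9/8 + 15/2 + 9 + 45/8
 = 24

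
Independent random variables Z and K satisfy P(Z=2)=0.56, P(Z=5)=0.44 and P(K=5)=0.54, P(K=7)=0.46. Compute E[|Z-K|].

2.6

E[|Z-K|] = Σ_z Σ_k |z-k| · P(Z=z)P(K=k)
 = 3·0.3024 + 5·0.2576 + 0·0.2376 + 2·0.2024
 = 0.9072 + 1.288 + 0 + 0.4048
 = 2.6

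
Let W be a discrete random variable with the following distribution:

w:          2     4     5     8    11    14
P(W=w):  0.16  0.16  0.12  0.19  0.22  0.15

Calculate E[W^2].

E[W^2] = Σ w^2·P(W=w)
 = 4·0.16 + 16·0.16 + 25·0.12 + 64·0.19 + 121·0.22 + 196·0.15
 = 0.64 + 2.56 + 3 + 12.16 + 26.62 + 29.4
 = 74.38

74.38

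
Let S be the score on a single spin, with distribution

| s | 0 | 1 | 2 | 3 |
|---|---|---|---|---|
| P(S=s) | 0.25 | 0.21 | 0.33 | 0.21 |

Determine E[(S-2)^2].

1.42

E[(S-2)^2] = Σ (s-2)^2·P(S=s)
 = 4·0.25 + 1·0.21 + 0·0.33 + 1·0.21
 = 1 + 0.21 + 0 + 0.21
 = 1.42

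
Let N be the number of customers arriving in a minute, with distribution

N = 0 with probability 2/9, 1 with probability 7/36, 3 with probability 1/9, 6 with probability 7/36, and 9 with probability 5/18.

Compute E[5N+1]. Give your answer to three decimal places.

E[5N+1] = Σ (5n+1)·P(N=n)
 = 1·2/9 + 6·7/36 + 16·1/9 + 31·7/36 + 46·5/18
 = 2/9 + 7/6 + 16/9 + 217/36 + 115/9
 = 791/36

21.972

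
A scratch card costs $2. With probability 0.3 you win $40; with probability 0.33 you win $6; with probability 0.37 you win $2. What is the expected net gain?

12.72

E[payout] = 40·0.3 + 6·0.33 + 2·0.37
 = 12 + 1.98 + 0.74
 = 14.72
Net = 14.72 - 2 = 12.72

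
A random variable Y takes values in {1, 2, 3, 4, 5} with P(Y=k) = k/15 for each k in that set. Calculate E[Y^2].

E[Y^2] = Σ y^2·P(Y=y)
 = 1·1/15 + 4·2/15 + 9·1/5 + 16·4/15 + 25·1/3
 = 1/15 + 8/15 + 9/5 + 64/15 + 25/3
 = 15

15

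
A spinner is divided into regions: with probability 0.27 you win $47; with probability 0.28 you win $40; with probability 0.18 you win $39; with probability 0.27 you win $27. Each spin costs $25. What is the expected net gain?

E[payout] = 47·0.27 + 40·0.28 + 39·0.18 + 27·0.27
 = 12.69 + 11.2 + 7.02 + 7.29
 = 38.2
Net = 38.2 - 25 = 13.2

13.2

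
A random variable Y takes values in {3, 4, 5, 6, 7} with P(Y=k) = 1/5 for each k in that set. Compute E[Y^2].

27

E[Y^2] = Σ y^2·P(Y=y)
 = 9·1/5 + 16·1/5 + 25·1/5 + 36·1/5 + 49·1/5
 = 9/5 + 16/5 + 5 + 36/5 + 49/5
 = 27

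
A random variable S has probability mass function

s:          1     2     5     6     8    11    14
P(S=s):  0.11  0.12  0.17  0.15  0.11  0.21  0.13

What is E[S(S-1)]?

61.06

E[S(S-1)] = Σ s(s-1)·P(S=s)
 = 0·0.11 + 2·0.12 + 20·0.17 + 30·0.15 + 56·0.11 + 110·0.21 + 182·0.13
 = 0 + 0.24 + 3.4 + 4.5 + 6.16 + 23.1 + 23.66
 = 61.06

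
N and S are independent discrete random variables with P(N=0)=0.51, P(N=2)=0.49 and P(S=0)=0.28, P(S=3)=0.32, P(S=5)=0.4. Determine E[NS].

2.9008

E[NS] = Σ_n Σ_s ns · P(N=n)P(S=s)
 = 0·0.1428 + 0·0.1632 + 0·0.204 + 0·0.1372 + 6·0.1568 + 10·0.196
 = 0 + 0 + 0 + 0 + 0.9408 + 1.96
 = 2.9008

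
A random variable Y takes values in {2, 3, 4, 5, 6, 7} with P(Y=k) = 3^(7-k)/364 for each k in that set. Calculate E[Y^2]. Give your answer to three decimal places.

6.909

E[Y^2] = Σ y^2·P(Y=y)
 = 4·243/364 + 9·81/364 + 16·27/364 + 25·9/364 + 36·3/364 + 49·1/364
 = 243/91 + 729/364 + 108/91 + 225/364 + 27/91 + 7/52
 = 2515/364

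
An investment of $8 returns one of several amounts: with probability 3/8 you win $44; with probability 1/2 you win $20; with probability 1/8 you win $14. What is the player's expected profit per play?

E[payout] = 44·3/8 + 20·1/2 + 14·1/8
 = 33/2 + 10 + 7/4
 = 113/4
Net = 113/4 - 8 = 81/4

20.25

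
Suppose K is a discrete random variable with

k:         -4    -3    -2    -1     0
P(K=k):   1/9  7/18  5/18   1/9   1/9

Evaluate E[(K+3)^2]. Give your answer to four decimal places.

E[(K+3)^2] = Σ (k+3)^2·P(K=k)
 = 1·1/9 + 0·7/18 + 1·5/18 + 4·1/9 + 9·1/9
 = 1/9 + 0 + 5/18 + 4/9 + 1
 = 11/6

1.8333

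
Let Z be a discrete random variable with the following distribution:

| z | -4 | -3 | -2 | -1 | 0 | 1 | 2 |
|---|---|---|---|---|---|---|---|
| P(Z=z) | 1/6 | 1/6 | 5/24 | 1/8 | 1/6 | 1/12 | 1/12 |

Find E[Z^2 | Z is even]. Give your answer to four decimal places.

P(Z is even) = 1/6 + 5/24 + 1/6 + 1/12 = 5/8.
E[Z^2 | Z is even] = [16·1/6 + 4·5/24 + 0·1/6 + 4·1/12] / (5/8)
 = 23/6 / (5/8)
 = 92/15

6.1333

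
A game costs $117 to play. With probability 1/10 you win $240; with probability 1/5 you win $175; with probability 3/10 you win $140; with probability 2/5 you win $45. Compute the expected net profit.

E[payout] = 240·1/10 + 175·1/5 + 140·3/10 + 45·2/5
 = 24 + 35 + 42 + 18
 = 119
Net = 119 - 117 = 2

2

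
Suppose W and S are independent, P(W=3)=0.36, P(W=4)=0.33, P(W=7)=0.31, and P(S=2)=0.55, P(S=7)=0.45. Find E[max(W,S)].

E[max(W,S)] = Σ_w Σ_s max(w,s) · P(W=w)P(S=s)
 = 3·0.198 + 7·0.162 + 4·0.1815 + 7·0.1485 + 7·0.1705 + 7·0.1395
 = 0.594 + 1.134 + 0.726 + 1.0395 + 1.1935 + 0.9765
 = 5.6635

5.6635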